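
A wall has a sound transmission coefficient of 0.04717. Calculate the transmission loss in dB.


Given values:
  tau = 0.04717
Formula: TL = 10 * log10(1 / tau)
Compute 1 / tau = 1 / 0.04717 = 21.1999
Compute log10(21.1999) = 1.326334
TL = 10 * 1.326334 = 13.26

13.26 dB


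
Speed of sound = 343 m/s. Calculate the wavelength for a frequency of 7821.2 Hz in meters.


Given values:
  c = 343 m/s, f = 7821.2 Hz
Formula: lambda = c / f
lambda = 343 / 7821.2
lambda = 0.0439

0.0439 m


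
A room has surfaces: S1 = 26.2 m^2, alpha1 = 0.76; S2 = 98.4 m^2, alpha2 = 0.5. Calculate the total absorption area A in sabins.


Given surfaces:
  Surface 1: 26.2 * 0.76 = 19.912
  Surface 2: 98.4 * 0.5 = 49.2
Formula: A = sum(Si * alpha_i)
A = 19.912 + 49.2
A = 69.11

69.11 sabins


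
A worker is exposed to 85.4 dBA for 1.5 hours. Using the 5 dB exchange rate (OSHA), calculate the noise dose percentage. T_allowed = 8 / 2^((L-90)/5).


Given values:
  L = 85.4 dBA, T = 1.5 hours
Formula: T_allowed = 8 / 2^((L - 90) / 5)
Compute exponent: (85.4 - 90) / 5 = -0.92
Compute 2^(-0.92) = 0.528509
T_allowed = 8 / 0.528509 = 15.136923 hours
Dose = (T / T_allowed) * 100
Dose = (1.5 / 15.136923) * 100 = 9.91

9.91 %


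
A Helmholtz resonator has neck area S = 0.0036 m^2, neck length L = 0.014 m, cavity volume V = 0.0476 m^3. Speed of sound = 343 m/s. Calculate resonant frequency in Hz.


Given values:
  S = 0.0036 m^2, L = 0.014 m, V = 0.0476 m^3, c = 343 m/s
Formula: f = (c / (2*pi)) * sqrt(S / (V * L))
Compute V * L = 0.0476 * 0.014 = 0.0006664
Compute S / (V * L) = 0.0036 / 0.0006664 = 5.4022
Compute sqrt(5.4022) = 2.324263
Compute c / (2*pi) = 343 / 6.283185 = 54.590148
f = 54.590148 * 2.324263 = 126.88

126.88 Hz


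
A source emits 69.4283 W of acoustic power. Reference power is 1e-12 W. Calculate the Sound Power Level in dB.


Given values:
  W = 69.4283 W
  W_ref = 1e-12 W
Formula: SWL = 10 * log10(W / W_ref)
Compute ratio: W / W_ref = 69428300000000
Compute log10: log10(69428300000000) = 13.841537
Multiply: SWL = 10 * 13.841537 = 138.42

138.42 dB


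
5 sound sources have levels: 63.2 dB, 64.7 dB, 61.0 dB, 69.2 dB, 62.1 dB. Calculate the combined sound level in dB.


Formula: L_total = 10 * log10( sum(10^(Li/10)) )
  Source 1: 10^(63.2/10) = 2089296.1309
  Source 2: 10^(64.7/10) = 2951209.2267
  Source 3: 10^(61.0/10) = 1258925.4118
  Source 4: 10^(69.2/10) = 8317637.711
  Source 5: 10^(62.1/10) = 1621810.0974
Sum of linear values = 16238878.5778
L_total = 10 * log10(16238878.5778) = 72.11

72.11 dB


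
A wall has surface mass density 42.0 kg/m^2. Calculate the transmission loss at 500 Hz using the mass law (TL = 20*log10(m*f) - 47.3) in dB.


Given values:
  m = 42.0 kg/m^2, f = 500 Hz
Formula: TL = 20 * log10(m * f) - 47.3
Compute m * f = 42.0 * 500 = 21000.0
Compute log10(21000.0) = 4.322219
Compute 20 * 4.322219 = 86.4444
TL = 86.4444 - 47.3 = 39.14

39.14 dB


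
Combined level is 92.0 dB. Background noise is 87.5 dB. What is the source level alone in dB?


Given values:
  L_total = 92.0 dB, L_bg = 87.5 dB
Formula: L_source = 10 * log10(10^(L_total/10) - 10^(L_bg/10))
Convert to linear:
  10^(92.0/10) = 1584893192.4611
  10^(87.5/10) = 562341325.1903
Difference: 1584893192.4611 - 562341325.1903 = 1022551867.2708
L_source = 10 * log10(1022551867.2708) = 90.1

90.1 dB


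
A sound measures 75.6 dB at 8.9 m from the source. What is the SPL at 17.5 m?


Given values:
  SPL1 = 75.6 dB, r1 = 8.9 m, r2 = 17.5 m
Formula: SPL2 = SPL1 - 20 * log10(r2 / r1)
Compute ratio: r2 / r1 = 17.5 / 8.9 = 1.9663
Compute log10: log10(1.9663) = 0.29365
Compute drop: 20 * 0.29365 = 5.873
SPL2 = 75.6 - 5.873 = 69.73

69.73 dB


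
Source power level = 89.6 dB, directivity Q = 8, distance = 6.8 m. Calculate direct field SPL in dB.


Given values:
  Lw = 89.6 dB, Q = 8, r = 6.8 m
Formula: SPL = Lw + 10 * log10(Q / (4 * pi * r^2))
Compute 4 * pi * r^2 = 4 * pi * 6.8^2 = 581.069
Compute Q / denom = 8 / 581.069 = 0.01376773
Compute 10 * log10(0.01376773) = -18.6114
SPL = 89.6 + (-18.6114) = 70.99

70.99 dB


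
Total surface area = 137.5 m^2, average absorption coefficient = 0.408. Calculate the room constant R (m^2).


Given values:
  S = 137.5 m^2, alpha = 0.408
Formula: R = S * alpha / (1 - alpha)
Numerator: 137.5 * 0.408 = 56.1
Denominator: 1 - 0.408 = 0.592
R = 56.1 / 0.592 = 94.76

94.76 m^2


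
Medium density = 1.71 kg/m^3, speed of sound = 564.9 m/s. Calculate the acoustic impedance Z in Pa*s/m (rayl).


Given values:
  rho = 1.71 kg/m^3
  c = 564.9 m/s
Formula: Z = rho * c
Z = 1.71 * 564.9
Z = 965.98

965.98 rayl


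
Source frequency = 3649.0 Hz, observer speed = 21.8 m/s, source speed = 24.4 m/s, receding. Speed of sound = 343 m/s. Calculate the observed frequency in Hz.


Given values:
  f_s = 3649.0 Hz, v_o = 21.8 m/s, v_s = 24.4 m/s
  Direction: receding
Formula: f_o = f_s * (c - v_o) / (c + v_s)
Numerator: c - v_o = 343 - 21.8 = 321.2
Denominator: c + v_s = 343 + 24.4 = 367.4
f_o = 3649.0 * 321.2 / 367.4 = 3190.14

3190.14 Hz


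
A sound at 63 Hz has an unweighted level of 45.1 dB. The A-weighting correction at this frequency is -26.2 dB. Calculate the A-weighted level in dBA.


Given values:
  SPL = 45.1 dB
  A-weighting at 63 Hz = -26.2 dB
Formula: L_A = SPL + A_weight
L_A = 45.1 + (-26.2)
L_A = 18.9

18.9 dBA


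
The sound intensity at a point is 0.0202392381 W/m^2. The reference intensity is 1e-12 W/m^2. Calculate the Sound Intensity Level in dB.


Given values:
  I = 0.0202392381 W/m^2
  I_ref = 1e-12 W/m^2
Formula: SIL = 10 * log10(I / I_ref)
Compute ratio: I / I_ref = 20239238100
Compute log10: log10(20239238100) = 10.306194
Multiply: SIL = 10 * 10.306194 = 103.06

103.06 dB


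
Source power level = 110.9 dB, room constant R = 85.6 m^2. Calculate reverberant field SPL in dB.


Given values:
  Lw = 110.9 dB, R = 85.6 m^2
Formula: SPL = Lw + 10 * log10(4 / R)
Compute 4 / R = 4 / 85.6 = 0.046729
Compute 10 * log10(0.046729) = -13.3041
SPL = 110.9 + (-13.3041) = 97.6

97.6 dB


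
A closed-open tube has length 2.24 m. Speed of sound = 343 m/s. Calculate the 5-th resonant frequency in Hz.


Given values:
  Tube type: closed-open, L = 2.24 m, c = 343 m/s, n = 5
Formula: f_n = (2n - 1) * c / (4 * L)
Compute 2n - 1 = 2*5 - 1 = 9
Compute 4 * L = 4 * 2.24 = 8.96
f = 9 * 343 / 8.96
f = 344.53

344.53 Hz


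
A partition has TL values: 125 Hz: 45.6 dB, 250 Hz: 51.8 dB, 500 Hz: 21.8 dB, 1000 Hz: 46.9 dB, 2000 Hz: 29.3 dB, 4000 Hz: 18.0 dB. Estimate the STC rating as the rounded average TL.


Given TL values at each frequency:
  125 Hz: 45.6 dB
  250 Hz: 51.8 dB
  500 Hz: 21.8 dB
  1000 Hz: 46.9 dB
  2000 Hz: 29.3 dB
  4000 Hz: 18.0 dB
Formula: STC ~ round(average of TL values)
Sum = 45.6 + 51.8 + 21.8 + 46.9 + 29.3 + 18.0 = 213.4
Average = 213.4 / 6 = 35.57
Rounded: 36

36


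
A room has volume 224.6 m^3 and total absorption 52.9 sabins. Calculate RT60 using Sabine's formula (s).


Given values:
  V = 224.6 m^3
  A = 52.9 sabins
Formula: RT60 = 0.161 * V / A
Numerator: 0.161 * 224.6 = 36.1606
RT60 = 36.1606 / 52.9 = 0.684

0.684 s


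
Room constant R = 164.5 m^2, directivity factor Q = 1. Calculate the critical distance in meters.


Given values:
  R = 164.5 m^2, Q = 1
Formula: d_c = 0.141 * sqrt(Q * R)
Compute Q * R = 1 * 164.5 = 164.5
Compute sqrt(164.5) = 12.8258
d_c = 0.141 * 12.8258 = 1.808

1.808 m


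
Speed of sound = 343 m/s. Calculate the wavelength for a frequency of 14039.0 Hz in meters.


Given values:
  c = 343 m/s, f = 14039.0 Hz
Formula: lambda = c / f
lambda = 343 / 14039.0
lambda = 0.0244

0.0244 m


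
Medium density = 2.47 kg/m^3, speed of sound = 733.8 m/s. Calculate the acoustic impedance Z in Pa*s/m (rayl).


Given values:
  rho = 2.47 kg/m^3
  c = 733.8 m/s
Formula: Z = rho * c
Z = 2.47 * 733.8
Z = 1812.49

1812.49 rayl


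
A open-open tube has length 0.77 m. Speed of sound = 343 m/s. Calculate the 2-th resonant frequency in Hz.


Given values:
  Tube type: open-open, L = 0.77 m, c = 343 m/s, n = 2
Formula: f_n = n * c / (2 * L)
Compute 2 * L = 2 * 0.77 = 1.54
f = 2 * 343 / 1.54
f = 445.45

445.45 Hz


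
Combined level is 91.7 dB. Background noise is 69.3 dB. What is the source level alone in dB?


Given values:
  L_total = 91.7 dB, L_bg = 69.3 dB
Formula: L_source = 10 * log10(10^(L_total/10) - 10^(L_bg/10))
Convert to linear:
  10^(91.7/10) = 1479108388.1682
  10^(69.3/10) = 8511380.382
Difference: 1479108388.1682 - 8511380.382 = 1470597007.7862
L_source = 10 * log10(1470597007.7862) = 91.67

91.67 dB


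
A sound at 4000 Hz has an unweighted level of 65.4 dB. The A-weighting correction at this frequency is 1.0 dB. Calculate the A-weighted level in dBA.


Given values:
  SPL = 65.4 dB
  A-weighting at 4000 Hz = 1.0 dB
Formula: L_A = SPL + A_weight
L_A = 65.4 + (1.0)
L_A = 66.4

66.4 dBA


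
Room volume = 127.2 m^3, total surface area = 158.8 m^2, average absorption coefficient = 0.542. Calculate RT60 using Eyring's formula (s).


Given values:
  V = 127.2 m^3, S = 158.8 m^2, alpha = 0.542
Formula: RT60 = 0.161 * V / (-S * ln(1 - alpha))
Compute ln(1 - 0.542) = ln(0.458) = -0.780886
Denominator: -158.8 * -0.780886 = 124.0047
Numerator: 0.161 * 127.2 = 20.4792
RT60 = 20.4792 / 124.0047 = 0.165

0.165 s


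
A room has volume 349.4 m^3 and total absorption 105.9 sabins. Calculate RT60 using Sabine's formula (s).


Given values:
  V = 349.4 m^3
  A = 105.9 sabins
Formula: RT60 = 0.161 * V / A
Numerator: 0.161 * 349.4 = 56.2534
RT60 = 56.2534 / 105.9 = 0.531

0.531 s


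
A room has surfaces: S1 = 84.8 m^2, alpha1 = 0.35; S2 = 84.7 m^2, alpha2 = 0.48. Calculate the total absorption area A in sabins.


Given surfaces:
  Surface 1: 84.8 * 0.35 = 29.68
  Surface 2: 84.7 * 0.48 = 40.656
Formula: A = sum(Si * alpha_i)
A = 29.68 + 40.656
A = 70.34

70.34 sabins


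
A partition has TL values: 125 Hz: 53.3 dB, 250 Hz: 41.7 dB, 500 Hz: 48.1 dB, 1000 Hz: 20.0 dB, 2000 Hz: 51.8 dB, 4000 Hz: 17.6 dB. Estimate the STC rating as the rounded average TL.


Given TL values at each frequency:
  125 Hz: 53.3 dB
  250 Hz: 41.7 dB
  500 Hz: 48.1 dB
  1000 Hz: 20.0 dB
  2000 Hz: 51.8 dB
  4000 Hz: 17.6 dB
Formula: STC ~ round(average of TL values)
Sum = 53.3 + 41.7 + 48.1 + 20.0 + 51.8 + 17.6 = 232.5
Average = 232.5 / 6 = 38.75
Rounded: 39

39


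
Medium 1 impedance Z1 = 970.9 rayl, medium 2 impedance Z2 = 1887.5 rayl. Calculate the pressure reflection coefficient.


Given values:
  Z1 = 970.9 rayl, Z2 = 1887.5 rayl
Formula: R = (Z2 - Z1) / (Z2 + Z1)
Numerator: Z2 - Z1 = 1887.5 - 970.9 = 916.6
Denominator: Z2 + Z1 = 1887.5 + 970.9 = 2858.4
R = 916.6 / 2858.4 = 0.3207

0.3207


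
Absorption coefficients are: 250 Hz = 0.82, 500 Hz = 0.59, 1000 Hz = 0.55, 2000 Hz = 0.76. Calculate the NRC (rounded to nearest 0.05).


Given values:
  a_250 = 0.82, a_500 = 0.59
  a_1000 = 0.55, a_2000 = 0.76
Formula: NRC = (a250 + a500 + a1000 + a2000) / 4
Sum = 0.82 + 0.59 + 0.55 + 0.76 = 2.72
NRC = 2.72 / 4 = 0.68
Rounded to nearest 0.05: 0.7

0.7


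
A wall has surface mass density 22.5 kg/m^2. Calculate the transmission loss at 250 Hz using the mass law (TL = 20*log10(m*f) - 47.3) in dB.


Given values:
  m = 22.5 kg/m^2, f = 250 Hz
Formula: TL = 20 * log10(m * f) - 47.3
Compute m * f = 22.5 * 250 = 5625.0
Compute log10(5625.0) = 3.750123
Compute 20 * 3.750123 = 75.0025
TL = 75.0025 - 47.3 = 27.7

27.7 dB


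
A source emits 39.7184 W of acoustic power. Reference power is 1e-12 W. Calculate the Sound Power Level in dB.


Given values:
  W = 39.7184 W
  W_ref = 1e-12 W
Formula: SWL = 10 * log10(W / W_ref)
Compute ratio: W / W_ref = 39718400000000
Compute log10: log10(39718400000000) = 13.598992
Multiply: SWL = 10 * 13.598992 = 135.99

135.99 dB


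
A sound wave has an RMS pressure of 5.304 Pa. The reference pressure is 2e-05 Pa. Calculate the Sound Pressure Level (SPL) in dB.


Given values:
  p = 5.304 Pa
  p_ref = 2e-05 Pa
Formula: SPL = 20 * log10(p / p_ref)
Compute ratio: p / p_ref = 5.304 / 2e-05 = 265200
Compute log10: log10(265200) = 5.423574
Multiply: SPL = 20 * 5.423574 = 108.47

108.47 dB


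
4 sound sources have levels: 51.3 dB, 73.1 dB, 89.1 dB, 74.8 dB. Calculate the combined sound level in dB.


Formula: L_total = 10 * log10( sum(10^(Li/10)) )
  Source 1: 10^(51.3/10) = 134896.2883
  Source 2: 10^(73.1/10) = 20417379.4467
  Source 3: 10^(89.1/10) = 812830516.1641
  Source 4: 10^(74.8/10) = 30199517.204
Sum of linear values = 863582309.1031
L_total = 10 * log10(863582309.1031) = 89.36

89.36 dB


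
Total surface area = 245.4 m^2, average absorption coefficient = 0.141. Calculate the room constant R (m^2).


Given values:
  S = 245.4 m^2, alpha = 0.141
Formula: R = S * alpha / (1 - alpha)
Numerator: 245.4 * 0.141 = 34.6014
Denominator: 1 - 0.141 = 0.859
R = 34.6014 / 0.859 = 40.28

40.28 m^2


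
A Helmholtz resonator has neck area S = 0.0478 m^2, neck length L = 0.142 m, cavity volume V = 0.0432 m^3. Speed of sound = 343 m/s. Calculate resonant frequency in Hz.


Given values:
  S = 0.0478 m^2, L = 0.142 m, V = 0.0432 m^3, c = 343 m/s
Formula: f = (c / (2*pi)) * sqrt(S / (V * L))
Compute V * L = 0.0432 * 0.142 = 0.0061344
Compute S / (V * L) = 0.0478 / 0.0061344 = 7.7921
Compute sqrt(7.7921) = 2.791433
Compute c / (2*pi) = 343 / 6.283185 = 54.590148
f = 54.590148 * 2.791433 = 152.38

152.38 Hz


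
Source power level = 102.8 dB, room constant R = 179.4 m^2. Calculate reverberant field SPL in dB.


Given values:
  Lw = 102.8 dB, R = 179.4 m^2
Formula: SPL = Lw + 10 * log10(4 / R)
Compute 4 / R = 4 / 179.4 = 0.022297
Compute 10 * log10(0.022297) = -16.5175
SPL = 102.8 + (-16.5175) = 86.28

86.28 dB


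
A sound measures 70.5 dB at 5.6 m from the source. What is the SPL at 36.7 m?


Given values:
  SPL1 = 70.5 dB, r1 = 5.6 m, r2 = 36.7 m
Formula: SPL2 = SPL1 - 20 * log10(r2 / r1)
Compute ratio: r2 / r1 = 36.7 / 5.6 = 6.5536
Compute log10: log10(6.5536) = 0.81648
Compute drop: 20 * 0.81648 = 16.3296
SPL2 = 70.5 - 16.3296 = 54.17

54.17 dB


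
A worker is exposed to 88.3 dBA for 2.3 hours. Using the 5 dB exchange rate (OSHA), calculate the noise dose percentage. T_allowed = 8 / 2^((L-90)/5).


Given values:
  L = 88.3 dBA, T = 2.3 hours
Formula: T_allowed = 8 / 2^((L - 90) / 5)
Compute exponent: (88.3 - 90) / 5 = -0.34
Compute 2^(-0.34) = 0.790041
T_allowed = 8 / 0.790041 = 10.126057 hours
Dose = (T / T_allowed) * 100
Dose = (2.3 / 10.126057) * 100 = 22.71

22.71 %


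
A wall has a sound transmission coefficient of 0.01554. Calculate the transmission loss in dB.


Given values:
  tau = 0.01554
Formula: TL = 10 * log10(1 / tau)
Compute 1 / tau = 1 / 0.01554 = 64.3501
Compute log10(64.3501) = 1.808549
TL = 10 * 1.808549 = 18.09

18.09 dB


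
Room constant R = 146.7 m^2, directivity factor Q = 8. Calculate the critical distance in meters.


Given values:
  R = 146.7 m^2, Q = 8
Formula: d_c = 0.141 * sqrt(Q * R)
Compute Q * R = 8 * 146.7 = 1173.6
Compute sqrt(1173.6) = 34.2578
d_c = 0.141 * 34.2578 = 4.83

4.83 m


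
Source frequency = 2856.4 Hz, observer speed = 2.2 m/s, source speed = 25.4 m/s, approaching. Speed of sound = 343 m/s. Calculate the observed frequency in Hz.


Given values:
  f_s = 2856.4 Hz, v_o = 2.2 m/s, v_s = 25.4 m/s
  Direction: approaching
Formula: f_o = f_s * (c + v_o) / (c - v_s)
Numerator: c + v_o = 343 + 2.2 = 345.2
Denominator: c - v_s = 343 - 25.4 = 317.6
f_o = 2856.4 * 345.2 / 317.6 = 3104.63

3104.63 Hz


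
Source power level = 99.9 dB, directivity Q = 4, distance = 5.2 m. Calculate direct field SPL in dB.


Given values:
  Lw = 99.9 dB, Q = 4, r = 5.2 m
Formula: SPL = Lw + 10 * log10(Q / (4 * pi * r^2))
Compute 4 * pi * r^2 = 4 * pi * 5.2^2 = 339.7947
Compute Q / denom = 4 / 339.7947 = 0.01177181
Compute 10 * log10(0.01177181) = -19.2916
SPL = 99.9 + (-19.2916) = 80.61

80.61 dB


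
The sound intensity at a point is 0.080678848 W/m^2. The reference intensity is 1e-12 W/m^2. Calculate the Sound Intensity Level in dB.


Given values:
  I = 0.080678848 W/m^2
  I_ref = 1e-12 W/m^2
Formula: SIL = 10 * log10(I / I_ref)
Compute ratio: I / I_ref = 80678848000
Compute log10: log10(80678848000) = 10.90676
Multiply: SIL = 10 * 10.90676 = 109.07

109.07 dB


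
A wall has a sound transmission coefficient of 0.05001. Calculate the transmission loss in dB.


Given values:
  tau = 0.05001
Formula: TL = 10 * log10(1 / tau)
Compute 1 / tau = 1 / 0.05001 = 19.996
Compute log10(19.996) = 1.300943
TL = 10 * 1.300943 = 13.01

13.01 dB


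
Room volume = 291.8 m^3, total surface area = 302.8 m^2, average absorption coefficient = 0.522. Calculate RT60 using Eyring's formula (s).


Given values:
  V = 291.8 m^3, S = 302.8 m^2, alpha = 0.522
Formula: RT60 = 0.161 * V / (-S * ln(1 - alpha))
Compute ln(1 - 0.522) = ln(0.478) = -0.738145
Denominator: -302.8 * -0.738145 = 223.5103
Numerator: 0.161 * 291.8 = 46.9798
RT60 = 46.9798 / 223.5103 = 0.21

0.21 s


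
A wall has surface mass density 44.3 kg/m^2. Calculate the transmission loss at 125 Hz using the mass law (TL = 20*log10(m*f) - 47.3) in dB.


Given values:
  m = 44.3 kg/m^2, f = 125 Hz
Formula: TL = 20 * log10(m * f) - 47.3
Compute m * f = 44.3 * 125 = 5537.5
Compute log10(5537.5) = 3.743314
Compute 20 * 3.743314 = 74.8663
TL = 74.8663 - 47.3 = 27.57

27.57 dB


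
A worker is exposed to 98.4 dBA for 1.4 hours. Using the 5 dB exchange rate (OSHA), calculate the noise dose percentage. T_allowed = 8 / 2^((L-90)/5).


Given values:
  L = 98.4 dBA, T = 1.4 hours
Formula: T_allowed = 8 / 2^((L - 90) / 5)
Compute exponent: (98.4 - 90) / 5 = 1.68
Compute 2^(1.68) = 3.20428
T_allowed = 8 / 3.20428 = 2.496661 hours
Dose = (T / T_allowed) * 100
Dose = (1.4 / 2.496661) * 100 = 56.07

56.07 %


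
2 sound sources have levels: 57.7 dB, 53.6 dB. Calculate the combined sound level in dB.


Formula: L_total = 10 * log10( sum(10^(Li/10)) )
  Source 1: 10^(57.7/10) = 588843.6554
  Source 2: 10^(53.6/10) = 229086.7653
Sum of linear values = 817930.4207
L_total = 10 * log10(817930.4207) = 59.13

59.13 dB


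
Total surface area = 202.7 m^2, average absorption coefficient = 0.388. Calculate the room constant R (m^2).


Given values:
  S = 202.7 m^2, alpha = 0.388
Formula: R = S * alpha / (1 - alpha)
Numerator: 202.7 * 0.388 = 78.6476
Denominator: 1 - 0.388 = 0.612
R = 78.6476 / 0.612 = 128.51

128.51 m^2


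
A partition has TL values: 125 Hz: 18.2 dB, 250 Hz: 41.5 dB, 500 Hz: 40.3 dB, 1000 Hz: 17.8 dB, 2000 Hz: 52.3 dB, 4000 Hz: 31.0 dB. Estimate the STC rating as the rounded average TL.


Given TL values at each frequency:
  125 Hz: 18.2 dB
  250 Hz: 41.5 dB
  500 Hz: 40.3 dB
  1000 Hz: 17.8 dB
  2000 Hz: 52.3 dB
  4000 Hz: 31.0 dB
Formula: STC ~ round(average of TL values)
Sum = 18.2 + 41.5 + 40.3 + 17.8 + 52.3 + 31.0 = 201.1
Average = 201.1 / 6 = 33.52
Rounded: 34

34


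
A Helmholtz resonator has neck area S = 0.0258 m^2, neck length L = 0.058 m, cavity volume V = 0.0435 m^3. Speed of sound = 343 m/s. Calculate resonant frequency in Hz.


Given values:
  S = 0.0258 m^2, L = 0.058 m, V = 0.0435 m^3, c = 343 m/s
Formula: f = (c / (2*pi)) * sqrt(S / (V * L))
Compute V * L = 0.0435 * 0.058 = 0.002523
Compute S / (V * L) = 0.0258 / 0.002523 = 10.2259
Compute sqrt(10.2259) = 3.197796
Compute c / (2*pi) = 343 / 6.283185 = 54.590148
f = 54.590148 * 3.197796 = 174.57

174.57 Hz


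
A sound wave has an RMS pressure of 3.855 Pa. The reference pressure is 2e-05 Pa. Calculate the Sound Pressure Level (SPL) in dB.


Given values:
  p = 3.855 Pa
  p_ref = 2e-05 Pa
Formula: SPL = 20 * log10(p / p_ref)
Compute ratio: p / p_ref = 3.855 / 2e-05 = 192750
Compute log10: log10(192750) = 5.284994
Multiply: SPL = 20 * 5.284994 = 105.7

105.7 dB


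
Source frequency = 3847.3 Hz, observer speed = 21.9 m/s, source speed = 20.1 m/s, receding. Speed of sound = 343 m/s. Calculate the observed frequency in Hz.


Given values:
  f_s = 3847.3 Hz, v_o = 21.9 m/s, v_s = 20.1 m/s
  Direction: receding
Formula: f_o = f_s * (c - v_o) / (c + v_s)
Numerator: c - v_o = 343 - 21.9 = 321.1
Denominator: c + v_s = 343 + 20.1 = 363.1
f_o = 3847.3 * 321.1 / 363.1 = 3402.28

3402.28 Hz


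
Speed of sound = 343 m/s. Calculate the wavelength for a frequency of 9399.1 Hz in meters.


Given values:
  c = 343 m/s, f = 9399.1 Hz
Formula: lambda = c / f
lambda = 343 / 9399.1
lambda = 0.0365

0.0365 m


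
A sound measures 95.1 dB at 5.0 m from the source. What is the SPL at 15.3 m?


Given values:
  SPL1 = 95.1 dB, r1 = 5.0 m, r2 = 15.3 m
Formula: SPL2 = SPL1 - 20 * log10(r2 / r1)
Compute ratio: r2 / r1 = 15.3 / 5.0 = 3.06
Compute log10: log10(3.06) = 0.485721
Compute drop: 20 * 0.485721 = 9.7144
SPL2 = 95.1 - 9.7144 = 85.39

85.39 dB


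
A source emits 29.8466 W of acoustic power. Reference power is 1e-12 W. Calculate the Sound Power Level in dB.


Given values:
  W = 29.8466 W
  W_ref = 1e-12 W
Formula: SWL = 10 * log10(W / W_ref)
Compute ratio: W / W_ref = 29846600000000
Compute log10: log10(29846600000000) = 13.474895
Multiply: SWL = 10 * 13.474895 = 134.75

134.75 dB


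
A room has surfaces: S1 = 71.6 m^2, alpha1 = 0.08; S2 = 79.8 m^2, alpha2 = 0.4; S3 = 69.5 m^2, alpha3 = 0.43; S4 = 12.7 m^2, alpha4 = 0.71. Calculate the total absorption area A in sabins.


Given surfaces:
  Surface 1: 71.6 * 0.08 = 5.728
  Surface 2: 79.8 * 0.4 = 31.92
  Surface 3: 69.5 * 0.43 = 29.885
  Surface 4: 12.7 * 0.71 = 9.017
Formula: A = sum(Si * alpha_i)
A = 5.728 + 31.92 + 29.885 + 9.017
A = 76.55

76.55 sabins


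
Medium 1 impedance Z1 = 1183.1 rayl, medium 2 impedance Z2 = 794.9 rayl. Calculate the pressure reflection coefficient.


Given values:
  Z1 = 1183.1 rayl, Z2 = 794.9 rayl
Formula: R = (Z2 - Z1) / (Z2 + Z1)
Numerator: Z2 - Z1 = 794.9 - 1183.1 = -388.2
Denominator: Z2 + Z1 = 794.9 + 1183.1 = 1978.0
R = -388.2 / 1978.0 = -0.1963

-0.1963


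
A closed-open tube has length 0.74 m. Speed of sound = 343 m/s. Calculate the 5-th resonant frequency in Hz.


Given values:
  Tube type: closed-open, L = 0.74 m, c = 343 m/s, n = 5
Formula: f_n = (2n - 1) * c / (4 * L)
Compute 2n - 1 = 2*5 - 1 = 9
Compute 4 * L = 4 * 0.74 = 2.96
f = 9 * 343 / 2.96
f = 1042.91

1042.91 Hz


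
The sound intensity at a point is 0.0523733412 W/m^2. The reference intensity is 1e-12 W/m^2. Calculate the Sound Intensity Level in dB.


Given values:
  I = 0.0523733412 W/m^2
  I_ref = 1e-12 W/m^2
Formula: SIL = 10 * log10(I / I_ref)
Compute ratio: I / I_ref = 52373341200
Compute log10: log10(52373341200) = 10.71911
Multiply: SIL = 10 * 10.71911 = 107.19

107.19 dB


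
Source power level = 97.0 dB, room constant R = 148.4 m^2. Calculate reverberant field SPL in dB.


Given values:
  Lw = 97.0 dB, R = 148.4 m^2
Formula: SPL = Lw + 10 * log10(4 / R)
Compute 4 / R = 4 / 148.4 = 0.026954
Compute 10 * log10(0.026954) = -15.6938
SPL = 97.0 + (-15.6938) = 81.31

81.31 dB


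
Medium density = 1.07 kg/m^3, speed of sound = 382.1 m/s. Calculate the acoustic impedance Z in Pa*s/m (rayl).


Given values:
  rho = 1.07 kg/m^3
  c = 382.1 m/s
Formula: Z = rho * c
Z = 1.07 * 382.1
Z = 408.85

408.85 rayl


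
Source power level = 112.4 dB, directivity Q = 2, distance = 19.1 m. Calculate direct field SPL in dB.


Given values:
  Lw = 112.4 dB, Q = 2, r = 19.1 m
Formula: SPL = Lw + 10 * log10(Q / (4 * pi * r^2))
Compute 4 * pi * r^2 = 4 * pi * 19.1^2 = 4584.3377
Compute Q / denom = 2 / 4584.3377 = 0.00043627
Compute 10 * log10(0.00043627) = -33.6024
SPL = 112.4 + (-33.6024) = 78.8

78.8 dB


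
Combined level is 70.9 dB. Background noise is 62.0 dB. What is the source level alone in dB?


Given values:
  L_total = 70.9 dB, L_bg = 62.0 dB
Formula: L_source = 10 * log10(10^(L_total/10) - 10^(L_bg/10))
Convert to linear:
  10^(70.9/10) = 12302687.7081
  10^(62.0/10) = 1584893.1925
Difference: 12302687.7081 - 1584893.1925 = 10717794.5156
L_source = 10 * log10(10717794.5156) = 70.3

70.3 dB


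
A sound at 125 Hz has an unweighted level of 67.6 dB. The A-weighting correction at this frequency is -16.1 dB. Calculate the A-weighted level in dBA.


Given values:
  SPL = 67.6 dB
  A-weighting at 125 Hz = -16.1 dB
Formula: L_A = SPL + A_weight
L_A = 67.6 + (-16.1)
L_A = 51.5

51.5 dBA


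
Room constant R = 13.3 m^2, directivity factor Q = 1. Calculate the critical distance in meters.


Given values:
  R = 13.3 m^2, Q = 1
Formula: d_c = 0.141 * sqrt(Q * R)
Compute Q * R = 1 * 13.3 = 13.3
Compute sqrt(13.3) = 3.6469
d_c = 0.141 * 3.6469 = 0.514

0.514 m


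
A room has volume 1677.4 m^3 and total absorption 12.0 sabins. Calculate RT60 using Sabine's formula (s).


Given values:
  V = 1677.4 m^3
  A = 12.0 sabins
Formula: RT60 = 0.161 * V / A
Numerator: 0.161 * 1677.4 = 270.0614
RT60 = 270.0614 / 12.0 = 22.505

22.505 s


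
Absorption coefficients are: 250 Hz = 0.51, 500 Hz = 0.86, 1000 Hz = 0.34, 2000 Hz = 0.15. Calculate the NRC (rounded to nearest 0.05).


Given values:
  a_250 = 0.51, a_500 = 0.86
  a_1000 = 0.34, a_2000 = 0.15
Formula: NRC = (a250 + a500 + a1000 + a2000) / 4
Sum = 0.51 + 0.86 + 0.34 + 0.15 = 1.86
NRC = 1.86 / 4 = 0.465
Rounded to nearest 0.05: 0.45

0.45


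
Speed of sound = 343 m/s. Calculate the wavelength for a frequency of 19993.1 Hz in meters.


Given values:
  c = 343 m/s, f = 19993.1 Hz
Formula: lambda = c / f
lambda = 343 / 19993.1
lambda = 0.0172

0.0172 m


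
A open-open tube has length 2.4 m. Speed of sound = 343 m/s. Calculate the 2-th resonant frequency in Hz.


Given values:
  Tube type: open-open, L = 2.4 m, c = 343 m/s, n = 2
Formula: f_n = n * c / (2 * L)
Compute 2 * L = 2 * 2.4 = 4.8
f = 2 * 343 / 4.8
f = 142.92

142.92 Hz


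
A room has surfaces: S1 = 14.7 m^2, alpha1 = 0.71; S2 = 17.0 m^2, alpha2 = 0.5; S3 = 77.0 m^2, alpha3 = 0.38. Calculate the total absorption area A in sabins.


Given surfaces:
  Surface 1: 14.7 * 0.71 = 10.437
  Surface 2: 17.0 * 0.5 = 8.5
  Surface 3: 77.0 * 0.38 = 29.26
Formula: A = sum(Si * alpha_i)
A = 10.437 + 8.5 + 29.26
A = 48.2

48.2 sabins


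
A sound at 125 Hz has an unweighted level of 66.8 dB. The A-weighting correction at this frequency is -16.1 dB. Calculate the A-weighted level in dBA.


Given values:
  SPL = 66.8 dB
  A-weighting at 125 Hz = -16.1 dB
Formula: L_A = SPL + A_weight
L_A = 66.8 + (-16.1)
L_A = 50.7

50.7 dBA


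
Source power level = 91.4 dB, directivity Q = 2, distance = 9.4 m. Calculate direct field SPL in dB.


Given values:
  Lw = 91.4 dB, Q = 2, r = 9.4 m
Formula: SPL = Lw + 10 * log10(Q / (4 * pi * r^2))
Compute 4 * pi * r^2 = 4 * pi * 9.4^2 = 1110.3645
Compute Q / denom = 2 / 1110.3645 = 0.00180121
Compute 10 * log10(0.00180121) = -27.4444
SPL = 91.4 + (-27.4444) = 63.96

63.96 dB


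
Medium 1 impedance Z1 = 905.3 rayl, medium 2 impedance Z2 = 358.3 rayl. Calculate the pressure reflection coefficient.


Given values:
  Z1 = 905.3 rayl, Z2 = 358.3 rayl
Formula: R = (Z2 - Z1) / (Z2 + Z1)
Numerator: Z2 - Z1 = 358.3 - 905.3 = -547.0
Denominator: Z2 + Z1 = 358.3 + 905.3 = 1263.6
R = -547.0 / 1263.6 = -0.4329

-0.4329


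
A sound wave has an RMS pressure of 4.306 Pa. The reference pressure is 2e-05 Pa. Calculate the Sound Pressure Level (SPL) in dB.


Given values:
  p = 4.306 Pa
  p_ref = 2e-05 Pa
Formula: SPL = 20 * log10(p / p_ref)
Compute ratio: p / p_ref = 4.306 / 2e-05 = 215300
Compute log10: log10(215300) = 5.333044
Multiply: SPL = 20 * 5.333044 = 106.66

106.66 dB


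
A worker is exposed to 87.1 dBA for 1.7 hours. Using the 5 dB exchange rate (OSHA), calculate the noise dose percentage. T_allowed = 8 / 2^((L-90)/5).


Given values:
  L = 87.1 dBA, T = 1.7 hours
Formula: T_allowed = 8 / 2^((L - 90) / 5)
Compute exponent: (87.1 - 90) / 5 = -0.58
Compute 2^(-0.58) = 0.668964
T_allowed = 8 / 0.668964 = 11.95879 hours
Dose = (T / T_allowed) * 100
Dose = (1.7 / 11.95879) * 100 = 14.22

14.22 %


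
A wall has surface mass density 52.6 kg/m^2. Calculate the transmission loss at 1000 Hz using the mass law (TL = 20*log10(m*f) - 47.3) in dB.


Given values:
  m = 52.6 kg/m^2, f = 1000 Hz
Formula: TL = 20 * log10(m * f) - 47.3
Compute m * f = 52.6 * 1000 = 52600.0
Compute log10(52600.0) = 4.720986
Compute 20 * 4.720986 = 94.4197
TL = 94.4197 - 47.3 = 47.12

47.12 dB


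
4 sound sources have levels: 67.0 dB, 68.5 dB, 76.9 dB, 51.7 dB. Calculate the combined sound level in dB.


Formula: L_total = 10 * log10( sum(10^(Li/10)) )
  Source 1: 10^(67.0/10) = 5011872.3363
  Source 2: 10^(68.5/10) = 7079457.8438
  Source 3: 10^(76.9/10) = 48977881.9368
  Source 4: 10^(51.7/10) = 147910.8388
Sum of linear values = 61217122.9557
L_total = 10 * log10(61217122.9557) = 77.87

77.87 dB


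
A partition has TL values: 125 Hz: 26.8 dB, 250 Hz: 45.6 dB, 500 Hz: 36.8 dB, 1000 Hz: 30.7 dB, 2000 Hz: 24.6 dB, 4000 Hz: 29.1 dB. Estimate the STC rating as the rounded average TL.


Given TL values at each frequency:
  125 Hz: 26.8 dB
  250 Hz: 45.6 dB
  500 Hz: 36.8 dB
  1000 Hz: 30.7 dB
  2000 Hz: 24.6 dB
  4000 Hz: 29.1 dB
Formula: STC ~ round(average of TL values)
Sum = 26.8 + 45.6 + 36.8 + 30.7 + 24.6 + 29.1 = 193.6
Average = 193.6 / 6 = 32.27
Rounded: 32

32


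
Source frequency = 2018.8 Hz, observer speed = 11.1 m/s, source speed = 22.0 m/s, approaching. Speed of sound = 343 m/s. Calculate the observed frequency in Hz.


Given values:
  f_s = 2018.8 Hz, v_o = 11.1 m/s, v_s = 22.0 m/s
  Direction: approaching
Formula: f_o = f_s * (c + v_o) / (c - v_s)
Numerator: c + v_o = 343 + 11.1 = 354.1
Denominator: c - v_s = 343 - 22.0 = 321.0
f_o = 2018.8 * 354.1 / 321.0 = 2226.97

2226.97 Hz


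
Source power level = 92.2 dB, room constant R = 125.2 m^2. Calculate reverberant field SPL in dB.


Given values:
  Lw = 92.2 dB, R = 125.2 m^2
Formula: SPL = Lw + 10 * log10(4 / R)
Compute 4 / R = 4 / 125.2 = 0.031949
Compute 10 * log10(0.031949) = -14.9554
SPL = 92.2 + (-14.9554) = 77.24

77.24 dB


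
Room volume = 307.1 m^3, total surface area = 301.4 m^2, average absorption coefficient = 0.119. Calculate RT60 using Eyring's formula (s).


Given values:
  V = 307.1 m^3, S = 301.4 m^2, alpha = 0.119
Formula: RT60 = 0.161 * V / (-S * ln(1 - alpha))
Compute ln(1 - 0.119) = ln(0.881) = -0.126698
Denominator: -301.4 * -0.126698 = 38.1868
Numerator: 0.161 * 307.1 = 49.4431
RT60 = 49.4431 / 38.1868 = 1.295

1.295 s


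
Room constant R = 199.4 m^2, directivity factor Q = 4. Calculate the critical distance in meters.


Given values:
  R = 199.4 m^2, Q = 4
Formula: d_c = 0.141 * sqrt(Q * R)
Compute Q * R = 4 * 199.4 = 797.6
Compute sqrt(797.6) = 28.2418
d_c = 0.141 * 28.2418 = 3.982

3.982 m


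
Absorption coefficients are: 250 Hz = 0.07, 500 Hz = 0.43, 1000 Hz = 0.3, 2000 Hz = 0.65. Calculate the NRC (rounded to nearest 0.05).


Given values:
  a_250 = 0.07, a_500 = 0.43
  a_1000 = 0.3, a_2000 = 0.65
Formula: NRC = (a250 + a500 + a1000 + a2000) / 4
Sum = 0.07 + 0.43 + 0.3 + 0.65 = 1.45
NRC = 1.45 / 4 = 0.3625
Rounded to nearest 0.05: 0.35

0.35


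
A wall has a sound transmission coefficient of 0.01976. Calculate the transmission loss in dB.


Given values:
  tau = 0.01976
Formula: TL = 10 * log10(1 / tau)
Compute 1 / tau = 1 / 0.01976 = 50.6073
Compute log10(50.6073) = 1.704213
TL = 10 * 1.704213 = 17.04

17.04 dB


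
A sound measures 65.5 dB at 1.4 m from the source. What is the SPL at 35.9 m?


Given values:
  SPL1 = 65.5 dB, r1 = 1.4 m, r2 = 35.9 m
Formula: SPL2 = SPL1 - 20 * log10(r2 / r1)
Compute ratio: r2 / r1 = 35.9 / 1.4 = 25.6429
Compute log10: log10(25.6429) = 1.408967
Compute drop: 20 * 1.408967 = 28.1793
SPL2 = 65.5 - 28.1793 = 37.32

37.32 dB


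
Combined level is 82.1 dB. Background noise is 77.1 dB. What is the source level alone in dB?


Given values:
  L_total = 82.1 dB, L_bg = 77.1 dB
Formula: L_source = 10 * log10(10^(L_total/10) - 10^(L_bg/10))
Convert to linear:
  10^(82.1/10) = 162181009.7359
  10^(77.1/10) = 51286138.3991
Difference: 162181009.7359 - 51286138.3991 = 110894871.3368
L_source = 10 * log10(110894871.3368) = 80.45

80.45 dB


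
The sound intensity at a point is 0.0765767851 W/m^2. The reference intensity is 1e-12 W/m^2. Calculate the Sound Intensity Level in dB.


Given values:
  I = 0.0765767851 W/m^2
  I_ref = 1e-12 W/m^2
Formula: SIL = 10 * log10(I / I_ref)
Compute ratio: I / I_ref = 76576785100
Compute log10: log10(76576785100) = 10.884097
Multiply: SIL = 10 * 10.884097 = 108.84

108.84 dB


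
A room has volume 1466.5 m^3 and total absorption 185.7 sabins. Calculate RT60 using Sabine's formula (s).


Given values:
  V = 1466.5 m^3
  A = 185.7 sabins
Formula: RT60 = 0.161 * V / A
Numerator: 0.161 * 1466.5 = 236.1065
RT60 = 236.1065 / 185.7 = 1.271

1.271 s


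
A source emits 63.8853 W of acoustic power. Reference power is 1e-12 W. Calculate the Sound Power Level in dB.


Given values:
  W = 63.8853 W
  W_ref = 1e-12 W
Formula: SWL = 10 * log10(W / W_ref)
Compute ratio: W / W_ref = 63885300000000
Compute log10: log10(63885300000000) = 13.805401
Multiply: SWL = 10 * 13.805401 = 138.05

138.05 dB


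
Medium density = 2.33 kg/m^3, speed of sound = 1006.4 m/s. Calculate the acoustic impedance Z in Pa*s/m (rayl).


Given values:
  rho = 2.33 kg/m^3
  c = 1006.4 m/s
Formula: Z = rho * c
Z = 2.33 * 1006.4
Z = 2344.91

2344.91 rayl


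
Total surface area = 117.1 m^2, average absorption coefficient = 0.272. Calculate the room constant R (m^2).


Given values:
  S = 117.1 m^2, alpha = 0.272
Formula: R = S * alpha / (1 - alpha)
Numerator: 117.1 * 0.272 = 31.8512
Denominator: 1 - 0.272 = 0.728
R = 31.8512 / 0.728 = 43.75

43.75 m^2


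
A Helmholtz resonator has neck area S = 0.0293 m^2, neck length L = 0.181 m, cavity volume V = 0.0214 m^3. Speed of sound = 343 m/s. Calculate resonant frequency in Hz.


Given values:
  S = 0.0293 m^2, L = 0.181 m, V = 0.0214 m^3, c = 343 m/s
Formula: f = (c / (2*pi)) * sqrt(S / (V * L))
Compute V * L = 0.0214 * 0.181 = 0.0038734
Compute S / (V * L) = 0.0293 / 0.0038734 = 7.5644
Compute sqrt(7.5644) = 2.750345
Compute c / (2*pi) = 343 / 6.283185 = 54.590148
f = 54.590148 * 2.750345 = 150.14

150.14 Hz


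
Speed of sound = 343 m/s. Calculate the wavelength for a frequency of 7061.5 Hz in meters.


Given values:
  c = 343 m/s, f = 7061.5 Hz
Formula: lambda = c / f
lambda = 343 / 7061.5
lambda = 0.0486

0.0486 m


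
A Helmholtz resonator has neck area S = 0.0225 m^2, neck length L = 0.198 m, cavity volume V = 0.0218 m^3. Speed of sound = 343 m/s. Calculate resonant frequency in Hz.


Given values:
  S = 0.0225 m^2, L = 0.198 m, V = 0.0218 m^3, c = 343 m/s
Formula: f = (c / (2*pi)) * sqrt(S / (V * L))
Compute V * L = 0.0218 * 0.198 = 0.0043164
Compute S / (V * L) = 0.0225 / 0.0043164 = 5.2127
Compute sqrt(5.2127) = 2.283134
Compute c / (2*pi) = 343 / 6.283185 = 54.590148
f = 54.590148 * 2.283134 = 124.64

124.64 Hz


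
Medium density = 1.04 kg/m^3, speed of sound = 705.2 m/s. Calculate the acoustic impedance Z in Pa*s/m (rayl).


Given values:
  rho = 1.04 kg/m^3
  c = 705.2 m/s
Formula: Z = rho * c
Z = 1.04 * 705.2
Z = 733.41

733.41 rayl


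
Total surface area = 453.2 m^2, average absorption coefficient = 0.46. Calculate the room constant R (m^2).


Given values:
  S = 453.2 m^2, alpha = 0.46
Formula: R = S * alpha / (1 - alpha)
Numerator: 453.2 * 0.46 = 208.472
Denominator: 1 - 0.46 = 0.54
R = 208.472 / 0.54 = 386.06

386.06 m^2


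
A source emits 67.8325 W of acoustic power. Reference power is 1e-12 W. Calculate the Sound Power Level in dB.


Given values:
  W = 67.8325 W
  W_ref = 1e-12 W
Formula: SWL = 10 * log10(W / W_ref)
Compute ratio: W / W_ref = 67832500000000
Compute log10: log10(67832500000000) = 13.831438
Multiply: SWL = 10 * 13.831438 = 138.31

138.31 dB


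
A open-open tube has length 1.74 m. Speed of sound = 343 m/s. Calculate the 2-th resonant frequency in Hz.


Given values:
  Tube type: open-open, L = 1.74 m, c = 343 m/s, n = 2
Formula: f_n = n * c / (2 * L)
Compute 2 * L = 2 * 1.74 = 3.48
f = 2 * 343 / 3.48
f = 197.13

197.13 Hz


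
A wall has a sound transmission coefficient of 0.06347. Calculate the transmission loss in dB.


Given values:
  tau = 0.06347
Formula: TL = 10 * log10(1 / tau)
Compute 1 / tau = 1 / 0.06347 = 15.7555
Compute log10(15.7555) = 1.197432
TL = 10 * 1.197432 = 11.97

11.97 dB


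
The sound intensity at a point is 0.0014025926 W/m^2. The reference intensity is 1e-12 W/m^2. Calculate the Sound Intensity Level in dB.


Given values:
  I = 0.0014025926 W/m^2
  I_ref = 1e-12 W/m^2
Formula: SIL = 10 * log10(I / I_ref)
Compute ratio: I / I_ref = 1402592600
Compute log10: log10(1402592600) = 9.146932
Multiply: SIL = 10 * 9.146932 = 91.47

91.47 dB


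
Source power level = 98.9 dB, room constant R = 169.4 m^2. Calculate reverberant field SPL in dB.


Given values:
  Lw = 98.9 dB, R = 169.4 m^2
Formula: SPL = Lw + 10 * log10(4 / R)
Compute 4 / R = 4 / 169.4 = 0.023613
Compute 10 * log10(0.023613) = -16.2685
SPL = 98.9 + (-16.2685) = 82.63

82.63 dB


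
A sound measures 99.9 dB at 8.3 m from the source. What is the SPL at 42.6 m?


Given values:
  SPL1 = 99.9 dB, r1 = 8.3 m, r2 = 42.6 m
Formula: SPL2 = SPL1 - 20 * log10(r2 / r1)
Compute ratio: r2 / r1 = 42.6 / 8.3 = 5.1325
Compute log10: log10(5.1325) = 0.710329
Compute drop: 20 * 0.710329 = 14.2066
SPL2 = 99.9 - 14.2066 = 85.69

85.69 dB


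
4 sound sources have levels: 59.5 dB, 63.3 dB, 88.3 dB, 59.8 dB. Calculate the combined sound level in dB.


Formula: L_total = 10 * log10( sum(10^(Li/10)) )
  Source 1: 10^(59.5/10) = 891250.9381
  Source 2: 10^(63.3/10) = 2137962.0895
  Source 3: 10^(88.3/10) = 676082975.392
  Source 4: 10^(59.8/10) = 954992.586
Sum of linear values = 680067181.0056
L_total = 10 * log10(680067181.0056) = 88.33

88.33 dB


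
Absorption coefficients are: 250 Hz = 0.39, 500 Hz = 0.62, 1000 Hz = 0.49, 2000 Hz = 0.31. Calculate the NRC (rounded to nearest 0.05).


Given values:
  a_250 = 0.39, a_500 = 0.62
  a_1000 = 0.49, a_2000 = 0.31
Formula: NRC = (a250 + a500 + a1000 + a2000) / 4
Sum = 0.39 + 0.62 + 0.49 + 0.31 = 1.81
NRC = 1.81 / 4 = 0.4525
Rounded to nearest 0.05: 0.45

0.45


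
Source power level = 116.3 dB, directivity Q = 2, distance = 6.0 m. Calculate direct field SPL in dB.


Given values:
  Lw = 116.3 dB, Q = 2, r = 6.0 m
Formula: SPL = Lw + 10 * log10(Q / (4 * pi * r^2))
Compute 4 * pi * r^2 = 4 * pi * 6.0^2 = 452.3893
Compute Q / denom = 2 / 452.3893 = 0.00442097
Compute 10 * log10(0.00442097) = -23.5448
SPL = 116.3 + (-23.5448) = 92.76

92.76 dB


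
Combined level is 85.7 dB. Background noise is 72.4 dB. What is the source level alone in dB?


Given values:
  L_total = 85.7 dB, L_bg = 72.4 dB
Formula: L_source = 10 * log10(10^(L_total/10) - 10^(L_bg/10))
Convert to linear:
  10^(85.7/10) = 371535229.0972
  10^(72.4/10) = 17378008.2875
Difference: 371535229.0972 - 17378008.2875 = 354157220.8097
L_source = 10 * log10(354157220.8097) = 85.49

85.49 dB


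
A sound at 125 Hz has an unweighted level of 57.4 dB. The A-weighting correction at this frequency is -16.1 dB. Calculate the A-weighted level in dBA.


Given values:
  SPL = 57.4 dB
  A-weighting at 125 Hz = -16.1 dB
Formula: L_A = SPL + A_weight
L_A = 57.4 + (-16.1)
L_A = 41.3

41.3 dBA


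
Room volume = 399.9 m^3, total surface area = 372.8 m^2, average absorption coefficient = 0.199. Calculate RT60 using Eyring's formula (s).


Given values:
  V = 399.9 m^3, S = 372.8 m^2, alpha = 0.199
Formula: RT60 = 0.161 * V / (-S * ln(1 - alpha))
Compute ln(1 - 0.199) = ln(0.801) = -0.221894
Denominator: -372.8 * -0.221894 = 82.7221
Numerator: 0.161 * 399.9 = 64.3839
RT60 = 64.3839 / 82.7221 = 0.778

0.778 s


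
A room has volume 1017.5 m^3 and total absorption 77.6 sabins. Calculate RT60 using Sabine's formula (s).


Given values:
  V = 1017.5 m^3
  A = 77.6 sabins
Formula: RT60 = 0.161 * V / A
Numerator: 0.161 * 1017.5 = 163.8175
RT60 = 163.8175 / 77.6 = 2.111

2.111 s


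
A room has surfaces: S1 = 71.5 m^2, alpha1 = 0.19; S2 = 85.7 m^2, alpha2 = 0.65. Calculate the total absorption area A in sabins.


Given surfaces:
  Surface 1: 71.5 * 0.19 = 13.585
  Surface 2: 85.7 * 0.65 = 55.705
Formula: A = sum(Si * alpha_i)
A = 13.585 + 55.705
A = 69.29

69.29 sabins
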